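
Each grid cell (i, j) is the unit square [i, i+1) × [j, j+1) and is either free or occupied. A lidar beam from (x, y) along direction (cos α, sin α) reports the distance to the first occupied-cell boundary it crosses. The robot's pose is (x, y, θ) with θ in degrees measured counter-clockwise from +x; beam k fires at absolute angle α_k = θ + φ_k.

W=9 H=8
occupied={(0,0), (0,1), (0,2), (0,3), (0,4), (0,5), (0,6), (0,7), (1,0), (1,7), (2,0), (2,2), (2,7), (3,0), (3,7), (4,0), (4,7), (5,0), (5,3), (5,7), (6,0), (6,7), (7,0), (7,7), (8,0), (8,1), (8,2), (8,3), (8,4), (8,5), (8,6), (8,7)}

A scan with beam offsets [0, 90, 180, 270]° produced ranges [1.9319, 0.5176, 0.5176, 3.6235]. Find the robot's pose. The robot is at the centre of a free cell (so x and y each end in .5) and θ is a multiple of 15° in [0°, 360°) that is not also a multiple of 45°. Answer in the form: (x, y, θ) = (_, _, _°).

Enumerate (i+0.5, j+0.5, θ) over the 40 free cells and 16 admissible headings. For each, cast all 4 beams and compare to the given ranges.
  (3.5, 4.5, 240°): beam 1 = 1.7321 ≠ 1.9319 ✗
  (3.5, 6.5, 330°): beam 1 = 5.1962 ≠ 1.9319 ✗
  (5.5, 1.5, 330°): beam 1 = 1.0000 ≠ 1.9319 ✗
  …
  (1.5, 6.5, 15°): r_1=1.9319, r_2=0.5176, r_3=0.5176, r_4=3.6235 — all match ✓
Only this pose fits every beam.

(x, y, θ) = (1.5, 6.5, 15°)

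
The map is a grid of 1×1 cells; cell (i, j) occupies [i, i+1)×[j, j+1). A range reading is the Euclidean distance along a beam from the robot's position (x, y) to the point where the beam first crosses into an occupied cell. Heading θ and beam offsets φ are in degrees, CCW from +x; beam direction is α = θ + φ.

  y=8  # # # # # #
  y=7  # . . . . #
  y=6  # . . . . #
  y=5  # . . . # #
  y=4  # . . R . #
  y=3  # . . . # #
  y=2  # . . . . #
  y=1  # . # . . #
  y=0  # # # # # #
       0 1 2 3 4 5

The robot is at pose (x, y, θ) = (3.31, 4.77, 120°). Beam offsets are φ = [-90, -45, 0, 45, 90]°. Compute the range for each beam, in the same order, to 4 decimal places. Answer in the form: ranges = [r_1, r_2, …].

beam 1: φ=-90°, α=30°
  dir = (cos 30°, sin 30°) = (0.8660, 0.5000); from cell (3,4)
  next x-line at t=0.7967, next y-line at t=0.4600; Δt_x=1.1547, Δt_y=2.0000
    y: enter (3,5) at t=0.4600
    x: enter (4,5) at t=0.7967 ← occupied
  → r_1 = 0.7967
beam 2: φ=-45°, α=75°
  dir = (cos 75°, sin 75°) = (0.2588, 0.9659); from cell (3,4)
  next x-line at t=2.6660, next y-line at t=0.2381; Δt_x=3.8637, Δt_y=1.0353
    y: enter (3,5) at t=0.2381
    y: enter (3,6) at t=1.2734
    y: enter (3,7) at t=2.3087
    x: enter (4,7) at t=2.6660
    y: enter (4,8) at t=3.3439 ← occupied
  → r_2 = 3.3439
beam 3: φ=0°, α=120°
  dir = (cos 120°, sin 120°) = (-0.5000, 0.8660); from cell (3,4)
  next x-line at t=0.6200, next y-line at t=0.2656; Δt_x=2.0000, Δt_y=1.1547
    y: enter (3,5) at t=0.2656
    x: enter (2,5) at t=0.6200
    y: enter (2,6) at t=1.4203
    y: enter (2,7) at t=2.5750
    x: enter (1,7) at t=2.6200
    y: enter (1,8) at t=3.7297 ← occupied
  → r_3 = 3.7297
beam 4: φ=45°, α=165°
  dir = (cos 165°, sin 165°) = (-0.9659, 0.2588); from cell (3,4)
  next x-line at t=0.3209, next y-line at t=0.8887; Δt_x=1.0353, Δt_y=3.8637
    x: enter (2,4) at t=0.3209
    y: enter (2,5) at t=0.8887
    x: enter (1,5) at t=1.3562
    x: enter (0,5) at t=2.3915 ← occupied
  → r_4 = 2.3915
beam 5: φ=90°, α=210°
  dir = (cos 210°, sin 210°) = (-0.8660, -0.5000); from cell (3,4)
  next x-line at t=0.3580, next y-line at t=1.5400; Δt_x=1.1547, Δt_y=2.0000
    x: enter (2,4) at t=0.3580
    x: enter (1,4) at t=1.5127
    y: enter (1,3) at t=1.5400
    x: enter (0,3) at t=2.6674 ← occupied
  → r_5 = 2.6674

ranges = [0.7967, 3.3439, 3.7297, 2.3915, 2.6674]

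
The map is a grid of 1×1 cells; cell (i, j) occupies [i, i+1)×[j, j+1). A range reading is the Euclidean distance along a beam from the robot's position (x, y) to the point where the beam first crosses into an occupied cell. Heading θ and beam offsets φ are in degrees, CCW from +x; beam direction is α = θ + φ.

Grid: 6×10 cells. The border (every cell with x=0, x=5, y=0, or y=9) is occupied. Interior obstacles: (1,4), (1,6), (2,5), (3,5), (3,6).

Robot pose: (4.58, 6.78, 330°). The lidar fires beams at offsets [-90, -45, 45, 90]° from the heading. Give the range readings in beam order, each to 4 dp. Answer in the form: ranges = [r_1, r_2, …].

ranges = [1.1600, 1.6228, 0.4348, 0.8400]

beam 1: φ=-90°, α=240°
  cosα=-0.5000 sinα=-0.8660 | (4,6) | tMaxX 1.1600 tMaxY 0.9007 | tΔX 2.0000 tΔY 1.1547
    t=0.9007 [y] (4,5)
    t=1.1600 [x] (3,5) — stop
  → r_1 = 1.1600
beam 2: φ=-45°, α=285°
  cosα=0.2588 sinα=-0.9659 | (4,6) | tMaxX 1.6228 tMaxY 0.8075 | tΔX 3.8637 tΔY 1.0353
    t=0.8075 [y] (4,5)
    t=1.6228 [x] (5,5) — stop
  → r_2 = 1.6228
beam 3: φ=45°, α=15°
  cosα=0.9659 sinα=0.2588 | (4,6) | tMaxX 0.4348 tMaxY 0.8500 | tΔX 1.0353 tΔY 3.8637
    t=0.4348 [x] (5,6) — stop
  → r_3 = 0.4348
beam 4: φ=90°, α=60°
  cosα=0.5000 sinα=0.8660 | (4,6) | tMaxX 0.8400 tMaxY 0.2540 | tΔX 2.0000 tΔY 1.1547
    t=0.2540 [y] (4,7)
    t=0.8400 [x] (5,7) — stop
  → r_4 = 0.8400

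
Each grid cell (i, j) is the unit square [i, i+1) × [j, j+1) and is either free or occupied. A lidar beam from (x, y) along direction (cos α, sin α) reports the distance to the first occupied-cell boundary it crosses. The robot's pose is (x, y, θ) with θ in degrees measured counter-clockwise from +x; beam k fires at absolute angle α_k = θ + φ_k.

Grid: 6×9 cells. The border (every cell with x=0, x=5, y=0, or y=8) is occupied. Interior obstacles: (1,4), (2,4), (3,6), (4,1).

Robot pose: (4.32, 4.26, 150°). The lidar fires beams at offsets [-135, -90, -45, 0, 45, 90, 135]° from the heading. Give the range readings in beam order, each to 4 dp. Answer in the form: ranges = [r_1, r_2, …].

ranges = [0.7040, 1.3600, 1.8014, 3.8336, 3.4371, 3.7643, 2.3397]

beam 1: φ=-135°, α=15°
  dir = (cos 15°, sin 15°) = (0.9659, 0.2588); from cell (4,4)
  next x-line at t=0.7040, next y-line at t=2.8591; Δt_x=1.0353, Δt_y=3.8637
    x: enter (5,4) at t=0.7040 ← occupied
  → r_1 = 0.7040
beam 2: φ=-90°, α=60°
  dir = (cos 60°, sin 60°) = (0.5000, 0.8660); from cell (4,4)
  next x-line at t=1.3600, next y-line at t=0.8545; Δt_x=2.0000, Δt_y=1.1547
    y: enter (4,5) at t=0.8545
    x: enter (5,5) at t=1.3600 ← occupied
  → r_2 = 1.3600
beam 3: φ=-45°, α=105°
  dir = (cos 105°, sin 105°) = (-0.2588, 0.9659); from cell (4,4)
  next x-line at t=1.2364, next y-line at t=0.7661; Δt_x=3.8637, Δt_y=1.0353
    y: enter (4,5) at t=0.7661
    x: enter (3,5) at t=1.2364
    y: enter (3,6) at t=1.8014 ← occupied
  → r_3 = 1.8014
beam 4: φ=0°, α=150°
  dir = (cos 150°, sin 150°) = (-0.8660, 0.5000); from cell (4,4)
  next x-line at t=0.3695, next y-line at t=1.4800; Δt_x=1.1547, Δt_y=2.0000
    x: enter (3,4) at t=0.3695
    y: enter (3,5) at t=1.4800
    x: enter (2,5) at t=1.5242
    x: enter (1,5) at t=2.6789
    y: enter (1,6) at t=3.4800
    x: enter (0,6) at t=3.8336 ← occupied
  → r_4 = 3.8336
beam 5: φ=45°, α=195°
  dir = (cos 195°, sin 195°) = (-0.9659, -0.2588); from cell (4,4)
  next x-line at t=0.3313, next y-line at t=1.0046; Δt_x=1.0353, Δt_y=3.8637
    x: enter (3,4) at t=0.3313
    y: enter (3,3) at t=1.0046
    x: enter (2,3) at t=1.3666
    x: enter (1,3) at t=2.4018
    x: enter (0,3) at t=3.4371 ← occupied
  → r_5 = 3.4371
beam 6: φ=90°, α=240°
  dir = (cos 240°, sin 240°) = (-0.5000, -0.8660); from cell (4,4)
  next x-line at t=0.6400, next y-line at t=0.3002; Δt_x=2.0000, Δt_y=1.1547
    y: enter (4,3) at t=0.3002
    x: enter (3,3) at t=0.6400
    y: enter (3,2) at t=1.4549
    y: enter (3,1) at t=2.6096
    x: enter (2,1) at t=2.6400
    y: enter (2,0) at t=3.7643 ← occupied
  → r_6 = 3.7643
beam 7: φ=135°, α=285°
  dir = (cos 285°, sin 285°) = (0.2588, -0.9659); from cell (4,4)
  next x-line at t=2.6273, next y-line at t=0.2692; Δt_x=3.8637, Δt_y=1.0353
    y: enter (4,3) at t=0.2692
    y: enter (4,2) at t=1.3044
    y: enter (4,1) at t=2.3397 ← occupied
  → r_7 = 2.3397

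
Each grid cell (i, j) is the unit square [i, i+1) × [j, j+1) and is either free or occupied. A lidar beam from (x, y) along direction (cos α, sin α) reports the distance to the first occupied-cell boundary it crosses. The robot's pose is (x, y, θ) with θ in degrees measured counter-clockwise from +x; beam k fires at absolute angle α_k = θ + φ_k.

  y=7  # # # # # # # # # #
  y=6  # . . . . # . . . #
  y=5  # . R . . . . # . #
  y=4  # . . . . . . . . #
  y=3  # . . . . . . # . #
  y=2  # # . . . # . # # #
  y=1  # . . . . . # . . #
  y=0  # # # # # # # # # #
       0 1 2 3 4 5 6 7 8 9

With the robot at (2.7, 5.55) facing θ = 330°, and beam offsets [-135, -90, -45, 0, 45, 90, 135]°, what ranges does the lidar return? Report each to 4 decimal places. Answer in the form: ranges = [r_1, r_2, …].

ranges = [1.7600, 2.9445, 4.7105, 4.9652, 2.3811, 1.6743, 1.5012]

beam 1: φ=-135°, α=195°
  dir = (cos 195°, sin 195°) = (-0.9659, -0.2588); from cell (2,5)
  next x-line at t=0.7247, next y-line at t=2.1250; Δt_x=1.0353, Δt_y=3.8637
    x: enter (1,5) at t=0.7247
    x: enter (0,5) at t=1.7600 ← occupied
  → r_1 = 1.7600
beam 2: φ=-90°, α=240°
  dir = (cos 240°, sin 240°) = (-0.5000, -0.8660); from cell (2,5)
  next x-line at t=1.4000, next y-line at t=0.6351; Δt_x=2.0000, Δt_y=1.1547
    y: enter (2,4) at t=0.6351
    x: enter (1,4) at t=1.4000
    y: enter (1,3) at t=1.7898
    y: enter (1,2) at t=2.9445 ← occupied
  → r_2 = 2.9445
beam 3: φ=-45°, α=285°
  dir = (cos 285°, sin 285°) = (0.2588, -0.9659); from cell (2,5)
  next x-line at t=1.1591, next y-line at t=0.5694; Δt_x=3.8637, Δt_y=1.0353
    y: enter (2,4) at t=0.5694
    x: enter (3,4) at t=1.1591
    y: enter (3,3) at t=1.6047
    y: enter (3,2) at t=2.6400
    y: enter (3,1) at t=3.6752
    y: enter (3,0) at t=4.7105 ← occupied
  → r_3 = 4.7105
beam 4: φ=0°, α=330°
  dir = (cos 330°, sin 330°) = (0.8660, -0.5000); from cell (2,5)
  next x-line at t=0.3464, next y-line at t=1.1000; Δt_x=1.1547, Δt_y=2.0000
    x: enter (3,5) at t=0.3464
    y: enter (3,4) at t=1.1000
    x: enter (4,4) at t=1.5011
    x: enter (5,4) at t=2.6558
    y: enter (5,3) at t=3.1000
    x: enter (6,3) at t=3.8105
    x: enter (7,3) at t=4.9652 ← occupied
  → r_4 = 4.9652
beam 5: φ=45°, α=15°
  dir = (cos 15°, sin 15°) = (0.9659, 0.2588); from cell (2,5)
  next x-line at t=0.3106, next y-line at t=1.7387; Δt_x=1.0353, Δt_y=3.8637
    x: enter (3,5) at t=0.3106
    x: enter (4,5) at t=1.3459
    y: enter (4,6) at t=1.7387
    x: enter (5,6) at t=2.3811 ← occupied
  → r_5 = 2.3811
beam 6: φ=90°, α=60°
  dir = (cos 60°, sin 60°) = (0.5000, 0.8660); from cell (2,5)
  next x-line at t=0.6000, next y-line at t=0.5196; Δt_x=2.0000, Δt_y=1.1547
    y: enter (2,6) at t=0.5196
    x: enter (3,6) at t=0.6000
    y: enter (3,7) at t=1.6743 ← occupied
  → r_6 = 1.6743
beam 7: φ=135°, α=105°
  dir = (cos 105°, sin 105°) = (-0.2588, 0.9659); from cell (2,5)
  next x-line at t=2.7046, next y-line at t=0.4659; Δt_x=3.8637, Δt_y=1.0353
    y: enter (2,6) at t=0.4659
    y: enter (2,7) at t=1.5012 ← occupied
  → r_7 = 1.5012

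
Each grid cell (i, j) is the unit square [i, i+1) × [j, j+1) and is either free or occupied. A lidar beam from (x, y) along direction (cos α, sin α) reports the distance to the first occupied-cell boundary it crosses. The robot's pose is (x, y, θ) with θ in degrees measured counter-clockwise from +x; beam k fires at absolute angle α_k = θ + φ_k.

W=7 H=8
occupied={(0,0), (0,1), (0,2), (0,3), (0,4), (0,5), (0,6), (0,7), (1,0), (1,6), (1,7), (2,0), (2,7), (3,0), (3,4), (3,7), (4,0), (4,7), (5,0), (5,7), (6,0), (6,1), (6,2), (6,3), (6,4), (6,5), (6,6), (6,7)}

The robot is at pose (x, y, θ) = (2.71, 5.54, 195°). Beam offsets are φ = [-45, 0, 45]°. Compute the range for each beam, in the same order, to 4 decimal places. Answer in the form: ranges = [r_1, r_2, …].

ranges = [0.9200, 1.7703, 3.4200]

beam 1: φ=-45°, α=150°
  direction (-0.8660, 0.5000); cell (2,5); t to first gridline: x 0.8198, y 0.9200 (then +1.1547 / +2.0000)
    (1,5) via x @ 0.8198
    (1,6) via y @ 0.9200  # hit
  → r_1 = 0.9200
beam 2: φ=0°, α=195°
  direction (-0.9659, -0.2588); cell (2,5); t to first gridline: x 0.7350, y 2.0864 (then +1.0353 / +3.8637)
    (1,5) via x @ 0.7350
    (0,5) via x @ 1.7703  # hit
  → r_2 = 1.7703
beam 3: φ=45°, α=240°
  direction (-0.5000, -0.8660); cell (2,5); t to first gridline: x 1.4200, y 0.6235 (then +2.0000 / +1.1547)
    (2,4) via y @ 0.6235
    (1,4) via x @ 1.4200
    (1,3) via y @ 1.7782
    (1,2) via y @ 2.9329
    (0,2) via x @ 3.4200  # hit
  → r_3 = 3.4200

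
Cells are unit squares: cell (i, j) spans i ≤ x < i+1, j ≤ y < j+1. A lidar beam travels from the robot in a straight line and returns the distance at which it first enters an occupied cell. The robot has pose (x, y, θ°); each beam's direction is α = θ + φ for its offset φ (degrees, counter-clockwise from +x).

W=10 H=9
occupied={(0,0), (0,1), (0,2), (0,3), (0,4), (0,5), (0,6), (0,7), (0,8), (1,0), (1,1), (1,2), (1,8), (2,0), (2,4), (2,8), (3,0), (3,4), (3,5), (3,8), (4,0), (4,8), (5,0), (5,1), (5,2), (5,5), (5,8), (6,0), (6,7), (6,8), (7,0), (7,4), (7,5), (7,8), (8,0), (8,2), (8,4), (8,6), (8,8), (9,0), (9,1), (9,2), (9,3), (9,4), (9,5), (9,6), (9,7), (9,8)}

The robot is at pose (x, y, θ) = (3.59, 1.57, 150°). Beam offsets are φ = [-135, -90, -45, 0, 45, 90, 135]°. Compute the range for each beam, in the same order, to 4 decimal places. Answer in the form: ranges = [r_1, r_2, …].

ranges = [1.4597, 3.9606, 2.5157, 1.8360, 1.6461, 0.6582, 0.5901]

beam 1: φ=-135°, α=15°
  dir = (cos 15°, sin 15°) = (0.9659, 0.2588); from cell (3,1)
  next x-line at t=0.4245, next y-line at t=1.6614; Δt_x=1.0353, Δt_y=3.8637
    x: enter (4,1) at t=0.4245
    x: enter (5,1) at t=1.4597 ← occupied
  → r_1 = 1.4597
beam 2: φ=-90°, α=60°
  dir = (cos 60°, sin 60°) = (0.5000, 0.8660); from cell (3,1)
  next x-line at t=0.8200, next y-line at t=0.4965; Δt_x=2.0000, Δt_y=1.1547
    y: enter (3,2) at t=0.4965
    x: enter (4,2) at t=0.8200
    y: enter (4,3) at t=1.6512
    y: enter (4,4) at t=2.8059
    x: enter (5,4) at t=2.8200
    y: enter (5,5) at t=3.9606 ← occupied
  → r_2 = 3.9606
beam 3: φ=-45°, α=105°
  dir = (cos 105°, sin 105°) = (-0.2588, 0.9659); from cell (3,1)
  next x-line at t=2.2796, next y-line at t=0.4452; Δt_x=3.8637, Δt_y=1.0353
    y: enter (3,2) at t=0.4452
    y: enter (3,3) at t=1.4804
    x: enter (2,3) at t=2.2796
    y: enter (2,4) at t=2.5157 ← occupied
  → r_3 = 2.5157
beam 4: φ=0°, α=150°
  dir = (cos 150°, sin 150°) = (-0.8660, 0.5000); from cell (3,1)
  next x-line at t=0.6813, next y-line at t=0.8600; Δt_x=1.1547, Δt_y=2.0000
    x: enter (2,1) at t=0.6813
    y: enter (2,2) at t=0.8600
    x: enter (1,2) at t=1.8360 ← occupied
  → r_4 = 1.8360
beam 5: φ=45°, α=195°
  dir = (cos 195°, sin 195°) = (-0.9659, -0.2588); from cell (3,1)
  next x-line at t=0.6108, next y-line at t=2.2023; Δt_x=1.0353, Δt_y=3.8637
    x: enter (2,1) at t=0.6108
    x: enter (1,1) at t=1.6461 ← occupied
  → r_5 = 1.6461
beam 6: φ=90°, α=240°
  dir = (cos 240°, sin 240°) = (-0.5000, -0.8660); from cell (3,1)
  next x-line at t=1.1800, next y-line at t=0.6582; Δt_x=2.0000, Δt_y=1.1547
    y: enter (3,0) at t=0.6582 ← occupied
  → r_6 = 0.6582
beam 7: φ=135°, α=285°
  dir = (cos 285°, sin 285°) = (0.2588, -0.9659); from cell (3,1)
  next x-line at t=1.5841, next y-line at t=0.5901; Δt_x=3.8637, Δt_y=1.0353
    y: enter (3,0) at t=0.5901 ← occupied
  → r_7 = 0.5901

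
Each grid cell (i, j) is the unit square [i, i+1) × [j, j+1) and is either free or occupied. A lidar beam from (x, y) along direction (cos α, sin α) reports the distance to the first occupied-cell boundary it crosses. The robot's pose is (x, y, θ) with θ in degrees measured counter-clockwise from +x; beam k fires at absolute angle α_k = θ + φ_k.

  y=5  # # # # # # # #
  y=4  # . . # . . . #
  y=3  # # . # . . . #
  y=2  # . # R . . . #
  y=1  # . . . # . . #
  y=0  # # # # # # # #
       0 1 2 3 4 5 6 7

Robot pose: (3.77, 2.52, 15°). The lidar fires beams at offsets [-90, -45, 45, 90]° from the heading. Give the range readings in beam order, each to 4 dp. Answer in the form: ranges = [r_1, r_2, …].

ranges = [0.8887, 1.0400, 2.8637, 0.4969]

beam 1: φ=-90°, α=285°
  d=(0.2588,-0.9659)  start (3,2)  tX=0.8887 tY=0.5383  stride 1/|dx|=3.8637 1/|dy|=1.0353
    cross y-line → (3,1), t=0.5383
    cross x-line → (4,1), t=0.8887 (wall)
  → r_1 = 0.8887
beam 2: φ=-45°, α=330°
  d=(0.8660,-0.5000)  start (3,2)  tX=0.2656 tY=1.0400  stride 1/|dx|=1.1547 1/|dy|=2.0000
    cross x-line → (4,2), t=0.2656
    cross y-line → (4,1), t=1.0400 (wall)
  → r_2 = 1.0400
beam 3: φ=45°, α=60°
  d=(0.5000,0.8660)  start (3,2)  tX=0.4600 tY=0.5543  stride 1/|dx|=2.0000 1/|dy|=1.1547
    cross x-line → (4,2), t=0.4600
    cross y-line → (4,3), t=0.5543
    cross y-line → (4,4), t=1.7090
    cross x-line → (5,4), t=2.4600
    cross y-line → (5,5), t=2.8637 (wall)
  → r_3 = 2.8637
beam 4: φ=90°, α=105°
  d=(-0.2588,0.9659)  start (3,2)  tX=2.9751 tY=0.4969  stride 1/|dx|=3.8637 1/|dy|=1.0353
    cross y-line → (3,3), t=0.4969 (wall)
  → r_4 = 0.4969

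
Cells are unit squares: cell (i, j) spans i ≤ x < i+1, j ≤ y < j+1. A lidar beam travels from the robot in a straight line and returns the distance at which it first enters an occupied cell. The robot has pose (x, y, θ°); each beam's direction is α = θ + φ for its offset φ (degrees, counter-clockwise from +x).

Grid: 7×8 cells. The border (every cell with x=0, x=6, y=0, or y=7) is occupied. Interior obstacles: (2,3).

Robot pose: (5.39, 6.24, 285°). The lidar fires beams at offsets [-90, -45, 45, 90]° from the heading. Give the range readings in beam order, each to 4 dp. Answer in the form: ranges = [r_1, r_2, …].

ranges = [4.5449, 6.0506, 0.7044, 0.6315]

beam 1: φ=-90°, α=195°
  direction (-0.9659, -0.2588); cell (5,6); t to first gridline: x 0.4038, y 0.9273 (then +1.0353 / +3.8637)
    (4,6) via x @ 0.4038
    (4,5) via y @ 0.9273
    (3,5) via x @ 1.4390
    (2,5) via x @ 2.4743
    (1,5) via x @ 3.5096
    (0,5) via x @ 4.5449  # hit
  → r_1 = 4.5449
beam 2: φ=-45°, α=240°
  direction (-0.5000, -0.8660); cell (5,6); t to first gridline: x 0.7800, y 0.2771 (then +2.0000 / +1.1547)
    (5,5) via y @ 0.2771
    (4,5) via x @ 0.7800
    (4,4) via y @ 1.4318
    (4,3) via y @ 2.5865
    (3,3) via x @ 2.7800
    (3,2) via y @ 3.7412
    (2,2) via x @ 4.7800
    (2,1) via y @ 4.8959
    (2,0) via y @ 6.0506  # hit
  → r_2 = 6.0506
beam 3: φ=45°, α=330°
  direction (0.8660, -0.5000); cell (5,6); t to first gridline: x 0.7044, y 0.4800 (then +1.1547 / +2.0000)
    (5,5) via y @ 0.4800
    (6,5) via x @ 0.7044  # hit
  → r_3 = 0.7044
beam 4: φ=90°, α=15°
  direction (0.9659, 0.2588); cell (5,6); t to first gridline: x 0.6315, y 2.9364 (then +1.0353 / +3.8637)
    (6,6) via x @ 0.6315  # hit
  → r_4 = 0.6315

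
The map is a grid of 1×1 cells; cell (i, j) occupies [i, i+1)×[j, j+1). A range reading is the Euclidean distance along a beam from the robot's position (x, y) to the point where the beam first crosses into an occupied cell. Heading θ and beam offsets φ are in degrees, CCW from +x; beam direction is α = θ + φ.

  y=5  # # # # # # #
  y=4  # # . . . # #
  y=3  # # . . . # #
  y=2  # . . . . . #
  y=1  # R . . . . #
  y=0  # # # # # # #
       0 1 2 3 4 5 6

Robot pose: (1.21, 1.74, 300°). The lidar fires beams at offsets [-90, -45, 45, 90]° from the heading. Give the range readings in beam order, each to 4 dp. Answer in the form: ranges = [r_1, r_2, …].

beam 1: φ=-90°, α=210°
  d=(-0.8660,-0.5000)  start (1,1)  tX=0.2425 tY=1.4800  stride 1/|dx|=1.1547 1/|dy|=2.0000
    cross x-line → (0,1), t=0.2425 (wall)
  → r_1 = 0.2425
beam 2: φ=-45°, α=255°
  d=(-0.2588,-0.9659)  start (1,1)  tX=0.8114 tY=0.7661  stride 1/|dx|=3.8637 1/|dy|=1.0353
    cross y-line → (1,0), t=0.7661 (wall)
  → r_2 = 0.7661
beam 3: φ=45°, α=345°
  d=(0.9659,-0.2588)  start (1,1)  tX=0.8179 tY=2.8591  stride 1/|dx|=1.0353 1/|dy|=3.8637
    cross x-line → (2,1), t=0.8179
    cross x-line → (3,1), t=1.8531
    cross y-line → (3,0), t=2.8591 (wall)
  → r_3 = 2.8591
beam 4: φ=90°, α=30°
  d=(0.8660,0.5000)  start (1,1)  tX=0.9122 tY=0.5200  stride 1/|dx|=1.1547 1/|dy|=2.0000
    cross y-line → (1,2), t=0.5200
    cross x-line → (2,2), t=0.9122
    cross x-line → (3,2), t=2.0669
    cross y-line → (3,3), t=2.5200
    cross x-line → (4,3), t=3.2216
    cross x-line → (5,3), t=4.3763 (wall)
  → r_4 = 4.3763

ranges = [0.2425, 0.7661, 2.8591, 4.3763]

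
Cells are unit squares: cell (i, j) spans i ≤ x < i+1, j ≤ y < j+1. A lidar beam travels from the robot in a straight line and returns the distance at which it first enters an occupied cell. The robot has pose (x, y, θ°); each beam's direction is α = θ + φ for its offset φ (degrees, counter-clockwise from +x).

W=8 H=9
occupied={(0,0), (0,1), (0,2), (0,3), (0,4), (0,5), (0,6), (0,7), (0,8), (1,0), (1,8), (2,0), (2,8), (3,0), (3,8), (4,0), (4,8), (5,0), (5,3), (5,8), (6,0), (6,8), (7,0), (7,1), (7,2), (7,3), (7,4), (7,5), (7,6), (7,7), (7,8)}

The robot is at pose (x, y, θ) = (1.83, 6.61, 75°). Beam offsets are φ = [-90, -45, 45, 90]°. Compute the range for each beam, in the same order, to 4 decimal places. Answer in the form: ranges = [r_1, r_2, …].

ranges = [5.3524, 2.7800, 1.6050, 0.8593]

beam 1: φ=-90°, α=345°
  d=(0.9659,-0.2588)  start (1,6)  tX=0.1760 tY=2.3569  stride 1/|dx|=1.0353 1/|dy|=3.8637
    cross x-line → (2,6), t=0.1760
    cross x-line → (3,6), t=1.2113
    cross x-line → (4,6), t=2.2465
    cross y-line → (4,5), t=2.3569
    cross x-line → (5,5), t=3.2818
    cross x-line → (6,5), t=4.3171
    cross x-line → (7,5), t=5.3524 (wall)
  → r_1 = 5.3524
beam 2: φ=-45°, α=30°
  d=(0.8660,0.5000)  start (1,6)  tX=0.1963 tY=0.7800  stride 1/|dx|=1.1547 1/|dy|=2.0000
    cross x-line → (2,6), t=0.1963
    cross y-line → (2,7), t=0.7800
    cross x-line → (3,7), t=1.3510
    cross x-line → (4,7), t=2.5057
    cross y-line → (4,8), t=2.7800 (wall)
  → r_2 = 2.7800
beam 3: φ=45°, α=120°
  d=(-0.5000,0.8660)  start (1,6)  tX=1.6600 tY=0.4503  stride 1/|dx|=2.0000 1/|dy|=1.1547
    cross y-line → (1,7), t=0.4503
    cross y-line → (1,8), t=1.6050 (wall)
  → r_3 = 1.6050
beam 4: φ=90°, α=165°
  d=(-0.9659,0.2588)  start (1,6)  tX=0.8593 tY=1.5068  stride 1/|dx|=1.0353 1/|dy|=3.8637
    cross x-line → (0,6), t=0.8593 (wall)
  → r_4 = 0.8593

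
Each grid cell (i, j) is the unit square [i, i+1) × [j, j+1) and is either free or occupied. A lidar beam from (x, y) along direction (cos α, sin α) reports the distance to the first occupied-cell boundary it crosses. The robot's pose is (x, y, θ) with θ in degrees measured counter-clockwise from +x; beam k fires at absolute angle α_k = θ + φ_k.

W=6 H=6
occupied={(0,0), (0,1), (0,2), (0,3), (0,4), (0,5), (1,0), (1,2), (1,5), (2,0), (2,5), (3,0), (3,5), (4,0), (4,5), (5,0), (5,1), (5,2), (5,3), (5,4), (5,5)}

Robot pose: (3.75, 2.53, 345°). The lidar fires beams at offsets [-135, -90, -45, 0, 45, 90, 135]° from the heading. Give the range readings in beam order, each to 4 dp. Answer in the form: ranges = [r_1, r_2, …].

ranges = [3.0600, 1.5840, 1.7667, 1.2941, 1.4434, 2.5571, 2.8521]

beam 1: φ=-135°, α=210°
  direction (-0.8660, -0.5000); cell (3,2); t to first gridline: x 0.8660, y 1.0600 (then +1.1547 / +2.0000)
    (2,2) via x @ 0.8660
    (2,1) via y @ 1.0600
    (1,1) via x @ 2.0207
    (1,0) via y @ 3.0600  # hit
  → r_1 = 3.0600
beam 2: φ=-90°, α=255°
  direction (-0.2588, -0.9659); cell (3,2); t to first gridline: x 2.8978, y 0.5487 (then +3.8637 / +1.0353)
    (3,1) via y @ 0.5487
    (3,0) via y @ 1.5840  # hit
  → r_2 = 1.5840
beam 3: φ=-45°, α=300°
  direction (0.5000, -0.8660); cell (3,2); t to first gridline: x 0.5000, y 0.6120 (then +2.0000 / +1.1547)
    (4,2) via x @ 0.5000
    (4,1) via y @ 0.6120
    (4,0) via y @ 1.7667  # hit
  → r_3 = 1.7667
beam 4: φ=0°, α=345°
  direction (0.9659, -0.2588); cell (3,2); t to first gridline: x 0.2588, y 2.0478 (then +1.0353 / +3.8637)
    (4,2) via x @ 0.2588
    (5,2) via x @ 1.2941  # hit
  → r_4 = 1.2941
beam 5: φ=45°, α=30°
  direction (0.8660, 0.5000); cell (3,2); t to first gridline: x 0.2887, y 0.9400 (then +1.1547 / +2.0000)
    (4,2) via x @ 0.2887
    (4,3) via y @ 0.9400
    (5,3) via x @ 1.4434  # hit
  → r_5 = 1.4434
beam 6: φ=90°, α=75°
  direction (0.2588, 0.9659); cell (3,2); t to first gridline: x 0.9659, y 0.4866 (then +3.8637 / +1.0353)
    (3,3) via y @ 0.4866
    (4,3) via x @ 0.9659
    (4,4) via y @ 1.5219
    (4,5) via y @ 2.5571  # hit
  → r_6 = 2.5571
beam 7: φ=135°, α=120°
  direction (-0.5000, 0.8660); cell (3,2); t to first gridline: x 1.5000, y 0.5427 (then +2.0000 / +1.1547)
    (3,3) via y @ 0.5427
    (2,3) via x @ 1.5000
    (2,4) via y @ 1.6974
    (2,5) via y @ 2.8521  # hit
  → r_7 = 2.8521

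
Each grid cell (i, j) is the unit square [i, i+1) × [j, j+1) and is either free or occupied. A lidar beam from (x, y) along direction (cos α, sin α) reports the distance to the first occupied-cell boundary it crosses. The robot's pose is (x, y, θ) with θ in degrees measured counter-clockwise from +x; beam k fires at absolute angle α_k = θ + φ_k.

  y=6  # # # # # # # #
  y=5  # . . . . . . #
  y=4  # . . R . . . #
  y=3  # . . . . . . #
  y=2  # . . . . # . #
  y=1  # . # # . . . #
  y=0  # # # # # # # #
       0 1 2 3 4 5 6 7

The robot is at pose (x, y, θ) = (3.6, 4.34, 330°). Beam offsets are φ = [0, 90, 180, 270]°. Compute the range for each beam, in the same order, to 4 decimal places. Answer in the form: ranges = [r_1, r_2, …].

ranges = [2.6800, 1.9168, 3.0022, 2.7020]

beam 1: φ=0°, α=330°
  d=(0.8660,-0.5000)  start (3,4)  tX=0.4619 tY=0.6800  stride 1/|dx|=1.1547 1/|dy|=2.0000
    cross x-line → (4,4), t=0.4619
    cross y-line → (4,3), t=0.6800
    cross x-line → (5,3), t=1.6166
    cross y-line → (5,2), t=2.6800 (wall)
  → r_1 = 2.6800
beam 2: φ=90°, α=60°
  d=(0.5000,0.8660)  start (3,4)  tX=0.8000 tY=0.7621  stride 1/|dx|=2.0000 1/|dy|=1.1547
    cross y-line → (3,5), t=0.7621
    cross x-line → (4,5), t=0.8000
    cross y-line → (4,6), t=1.9168 (wall)
  → r_2 = 1.9168
beam 3: φ=180°, α=150°
  d=(-0.8660,0.5000)  start (3,4)  tX=0.6928 tY=1.3200  stride 1/|dx|=1.1547 1/|dy|=2.0000
    cross x-line → (2,4), t=0.6928
    cross y-line → (2,5), t=1.3200
    cross x-line → (1,5), t=1.8475
    cross x-line → (0,5), t=3.0022 (wall)
  → r_3 = 3.0022
beam 4: φ=270°, α=240°
  d=(-0.5000,-0.8660)  start (3,4)  tX=1.2000 tY=0.3926  stride 1/|dx|=2.0000 1/|dy|=1.1547
    cross y-line → (3,3), t=0.3926
    cross x-line → (2,3), t=1.2000
    cross y-line → (2,2), t=1.5473
    cross y-line → (2,1), t=2.7020 (wall)
  → r_4 = 2.7020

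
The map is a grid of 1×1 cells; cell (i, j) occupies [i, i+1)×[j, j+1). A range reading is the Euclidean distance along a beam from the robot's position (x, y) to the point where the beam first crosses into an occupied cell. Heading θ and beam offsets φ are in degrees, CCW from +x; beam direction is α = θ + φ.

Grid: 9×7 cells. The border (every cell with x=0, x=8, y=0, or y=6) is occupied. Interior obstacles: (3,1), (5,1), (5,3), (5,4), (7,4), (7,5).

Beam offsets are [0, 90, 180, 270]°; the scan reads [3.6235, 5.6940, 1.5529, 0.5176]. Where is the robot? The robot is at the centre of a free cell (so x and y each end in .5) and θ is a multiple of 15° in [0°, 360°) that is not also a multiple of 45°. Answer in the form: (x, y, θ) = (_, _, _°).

The pose lattice has 29·16 = 464 candidates. Test each by forward raycasting.
  (2.5, 1.5, 300°): beam 1 = 0.5774 ≠ 3.6235 ✗
  (4.5, 1.5, 210°): beam 1 = 0.5774 ≠ 3.6235 ✗
  (1.5, 4.5, 150°): beam 1 = 0.5774 ≠ 3.6235 ✗
  (6.5, 1.5, 165°): beam 1 = 0.5176 ≠ 3.6235 ✗
  (6.5, 5.5, 120°): beam 1 = 0.5774 ≠ 3.6235 ✗
  …
  (1.5, 4.5, 285°): r_1=3.6235, r_2=5.6940, r_3=1.5529, r_4=0.5176 — all match ✓
Only this pose fits every beam.

(x, y, θ) = (1.5, 4.5, 285°)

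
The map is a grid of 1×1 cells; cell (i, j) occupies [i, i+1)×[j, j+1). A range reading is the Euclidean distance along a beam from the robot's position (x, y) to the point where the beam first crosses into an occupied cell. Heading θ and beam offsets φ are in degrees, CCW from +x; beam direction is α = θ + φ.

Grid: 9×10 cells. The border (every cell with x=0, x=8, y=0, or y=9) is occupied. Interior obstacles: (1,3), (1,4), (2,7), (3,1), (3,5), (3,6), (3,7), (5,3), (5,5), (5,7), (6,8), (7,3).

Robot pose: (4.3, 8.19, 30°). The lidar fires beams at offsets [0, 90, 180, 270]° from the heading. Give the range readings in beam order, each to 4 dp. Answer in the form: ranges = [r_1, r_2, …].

beam 1: φ=0°, α=30°
  cosα=0.8660 sinα=0.5000 | (4,8) | tMaxX 0.8083 tMaxY 1.6200 | tΔX 1.1547 tΔY 2.0000
    t=0.8083 [x] (5,8)
    t=1.6200 [y] (5,9) — stop
  → r_1 = 1.6200
beam 2: φ=90°, α=120°
  cosα=-0.5000 sinα=0.8660 | (4,8) | tMaxX 0.6000 tMaxY 0.9353 | tΔX 2.0000 tΔY 1.1547
    t=0.6000 [x] (3,8)
    t=0.9353 [y] (3,9) — stop
  → r_2 = 0.9353
beam 3: φ=180°, α=210°
  cosα=-0.8660 sinα=-0.5000 | (4,8) | tMaxX 0.3464 tMaxY 0.3800 | tΔX 1.1547 tΔY 2.0000
    t=0.3464 [x] (3,8)
    t=0.3800 [y] (3,7) — stop
  → r_3 = 0.3800
beam 4: φ=270°, α=300°
  cosα=0.5000 sinα=-0.8660 | (4,8) | tMaxX 1.4000 tMaxY 0.2194 | tΔX 2.0000 tΔY 1.1547
    t=0.2194 [y] (4,7)
    t=1.3741 [y] (4,6)
    t=1.4000 [x] (5,6)
    t=2.5288 [y] (5,5) — stop
  → r_4 = 2.5288

ranges = [1.6200, 0.9353, 0.3800, 2.5288]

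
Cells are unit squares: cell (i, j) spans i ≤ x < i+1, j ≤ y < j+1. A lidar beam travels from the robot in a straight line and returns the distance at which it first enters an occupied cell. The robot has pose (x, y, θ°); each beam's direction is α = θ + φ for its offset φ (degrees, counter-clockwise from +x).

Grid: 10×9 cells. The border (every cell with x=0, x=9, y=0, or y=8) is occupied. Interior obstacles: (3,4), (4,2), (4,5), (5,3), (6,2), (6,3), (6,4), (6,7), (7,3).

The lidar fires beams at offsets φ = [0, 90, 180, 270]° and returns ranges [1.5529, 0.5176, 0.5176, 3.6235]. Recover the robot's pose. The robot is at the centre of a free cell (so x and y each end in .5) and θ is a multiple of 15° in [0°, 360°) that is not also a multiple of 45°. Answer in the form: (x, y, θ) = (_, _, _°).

(x, y, θ) = (5.5, 4.5, 195°)

The pose lattice has 47·16 = 752 candidates. Test each by forward raycasting.
  (2.5, 7.5, 165°): beam 2 = 5.7956 ≠ 0.5176 ✗
  (6.5, 5.5, 345°): beam 1 = 2.5882 ≠ 1.5529 ✗
  (5.5, 7.5, 285°): beam 1 = 2.5882 ≠ 1.5529 ✗
  …
  (5.5, 4.5, 195°): r_1=1.5529, r_2=0.5176, r_3=0.5176, r_4=3.6235 — all match ✓
No second candidate reproduces the full scan.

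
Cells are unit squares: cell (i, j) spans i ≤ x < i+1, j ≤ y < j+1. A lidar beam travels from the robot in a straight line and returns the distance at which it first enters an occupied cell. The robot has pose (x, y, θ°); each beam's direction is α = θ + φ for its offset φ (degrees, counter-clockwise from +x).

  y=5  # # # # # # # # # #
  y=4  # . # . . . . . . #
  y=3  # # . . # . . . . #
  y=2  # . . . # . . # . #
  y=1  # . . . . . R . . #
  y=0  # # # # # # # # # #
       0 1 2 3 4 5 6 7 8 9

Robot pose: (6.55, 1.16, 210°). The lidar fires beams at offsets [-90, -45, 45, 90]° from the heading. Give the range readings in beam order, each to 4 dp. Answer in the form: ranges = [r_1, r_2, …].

beam 1: φ=-90°, α=120°
  cosα=-0.5000 sinα=0.8660 | (6,1) | tMaxX 1.1000 tMaxY 0.9699 | tΔX 2.0000 tΔY 1.1547
    t=0.9699 [y] (6,2)
    t=1.1000 [x] (5,2)
    t=2.1246 [y] (5,3)
    t=3.1000 [x] (4,3) — stop
  → r_1 = 3.1000
beam 2: φ=-45°, α=165°
  cosα=-0.9659 sinα=0.2588 | (6,1) | tMaxX 0.5694 tMaxY 3.2455 | tΔX 1.0353 tΔY 3.8637
    t=0.5694 [x] (5,1)
    t=1.6047 [x] (4,1)
    t=2.6400 [x] (3,1)
    t=3.2455 [y] (3,2)
    t=3.6752 [x] (2,2)
    t=4.7105 [x] (1,2)
    t=5.7458 [x] (0,2) — stop
  → r_2 = 5.7458
beam 3: φ=45°, α=255°
  cosα=-0.2588 sinα=-0.9659 | (6,1) | tMaxX 2.1250 tMaxY 0.1656 | tΔX 3.8637 tΔY 1.0353
    t=0.1656 [y] (6,0) — stop
  → r_3 = 0.1656
beam 4: φ=90°, α=300°
  cosα=0.5000 sinα=-0.8660 | (6,1) | tMaxX 0.9000 tMaxY 0.1848 | tΔX 2.0000 tΔY 1.1547
    t=0.1848 [y] (6,0) — stop
  → r_4 = 0.1848

ranges = [3.1000, 5.7458, 0.1656, 0.1848]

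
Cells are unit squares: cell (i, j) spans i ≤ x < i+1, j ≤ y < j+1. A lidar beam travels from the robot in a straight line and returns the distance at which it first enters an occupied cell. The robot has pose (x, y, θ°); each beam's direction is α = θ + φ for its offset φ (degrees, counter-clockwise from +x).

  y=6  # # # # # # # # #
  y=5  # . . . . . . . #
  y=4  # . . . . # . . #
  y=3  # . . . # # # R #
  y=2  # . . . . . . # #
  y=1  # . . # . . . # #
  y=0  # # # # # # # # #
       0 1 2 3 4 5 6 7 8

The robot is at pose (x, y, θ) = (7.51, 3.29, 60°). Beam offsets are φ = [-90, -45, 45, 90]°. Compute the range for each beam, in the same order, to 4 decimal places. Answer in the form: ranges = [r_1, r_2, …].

ranges = [0.5658, 0.5073, 2.8056, 0.5889]

beam 1: φ=-90°, α=330°
  cosα=0.8660 sinα=-0.5000 | (7,3) | tMaxX 0.5658 tMaxY 0.5800 | tΔX 1.1547 tΔY 2.0000
    t=0.5658 [x] (8,3) — stop
  → r_1 = 0.5658
beam 2: φ=-45°, α=15°
  cosα=0.9659 sinα=0.2588 | (7,3) | tMaxX 0.5073 tMaxY 2.7432 | tΔX 1.0353 tΔY 3.8637
    t=0.5073 [x] (8,3) — stop
  → r_2 = 0.5073
beam 3: φ=45°, α=105°
  cosα=-0.2588 sinα=0.9659 | (7,3) | tMaxX 1.9705 tMaxY 0.7350 | tΔX 3.8637 tΔY 1.0353
    t=0.7350 [y] (7,4)
    t=1.7703 [y] (7,5)
    t=1.9705 [x] (6,5)
    t=2.8056 [y] (6,6) — stop
  → r_3 = 2.8056
beam 4: φ=90°, α=150°
  cosα=-0.8660 sinα=0.5000 | (7,3) | tMaxX 0.5889 tMaxY 1.4200 | tΔX 1.1547 tΔY 2.0000
    t=0.5889 [x] (6,3) — stop
  → r_4 = 0.5889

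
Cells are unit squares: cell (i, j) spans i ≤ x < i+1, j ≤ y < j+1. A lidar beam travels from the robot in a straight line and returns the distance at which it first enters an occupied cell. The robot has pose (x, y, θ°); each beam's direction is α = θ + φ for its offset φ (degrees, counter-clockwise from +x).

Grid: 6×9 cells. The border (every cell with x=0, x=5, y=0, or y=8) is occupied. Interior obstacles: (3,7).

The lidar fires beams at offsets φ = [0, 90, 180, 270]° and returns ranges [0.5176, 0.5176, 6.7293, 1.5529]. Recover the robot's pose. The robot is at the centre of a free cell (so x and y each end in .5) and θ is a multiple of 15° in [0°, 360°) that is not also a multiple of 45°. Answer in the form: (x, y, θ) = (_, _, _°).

Candidates: 27 free-cell centres × 16 headings = 432 poses. Raycast each; keep the one whose scan matches to 4 dp.
  (4.5, 4.5, 75°): beam 1 = 1.9319 ≠ 0.5176 ✗
  (2.5, 5.5, 300°): beam 1 = 5.0000 ≠ 0.5176 ✗
  (3.5, 5.5, 330°): beam 1 = 1.7321 ≠ 0.5176 ✗
  (2.5, 6.5, 60°): beam 1 = 1.0000 ≠ 0.5176 ✗
  (3.5, 1.5, 345°): beam 1 = 1.5529 ≠ 0.5176 ✗
  …
  (1.5, 7.5, 105°): r_1=0.5176, r_2=0.5176, r_3=6.7293, r_4=1.5529 — all match ✓
Unique over the lattice → pose = (1.5, 7.5, 105°).

(x, y, θ) = (1.5, 7.5, 105°)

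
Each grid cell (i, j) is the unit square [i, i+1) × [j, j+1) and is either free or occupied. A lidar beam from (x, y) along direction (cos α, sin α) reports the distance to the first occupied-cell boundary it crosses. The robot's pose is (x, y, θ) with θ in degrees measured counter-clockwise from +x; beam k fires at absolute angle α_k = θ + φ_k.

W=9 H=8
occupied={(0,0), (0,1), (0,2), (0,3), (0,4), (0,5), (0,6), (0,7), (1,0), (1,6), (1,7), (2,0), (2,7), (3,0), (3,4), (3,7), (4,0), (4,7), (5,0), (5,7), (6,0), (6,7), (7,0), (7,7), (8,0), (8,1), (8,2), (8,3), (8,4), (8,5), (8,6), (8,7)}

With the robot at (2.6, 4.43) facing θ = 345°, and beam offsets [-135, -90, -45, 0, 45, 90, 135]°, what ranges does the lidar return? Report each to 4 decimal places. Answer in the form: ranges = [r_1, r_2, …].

ranges = [1.8475, 3.5510, 3.9606, 0.4141, 0.4619, 2.6607, 1.8129]

beam 1: φ=-135°, α=210°
  d=(-0.8660,-0.5000)  start (2,4)  tX=0.6928 tY=0.8600  stride 1/|dx|=1.1547 1/|dy|=2.0000
    cross x-line → (1,4), t=0.6928
    cross y-line → (1,3), t=0.8600
    cross x-line → (0,3), t=1.8475 (wall)
  → r_1 = 1.8475
beam 2: φ=-90°, α=255°
  d=(-0.2588,-0.9659)  start (2,4)  tX=2.3182 tY=0.4452  stride 1/|dx|=3.8637 1/|dy|=1.0353
    cross y-line → (2,3), t=0.4452
    cross y-line → (2,2), t=1.4804
    cross x-line → (1,2), t=2.3182
    cross y-line → (1,1), t=2.5157
    cross y-line → (1,0), t=3.5510 (wall)
  → r_2 = 3.5510
beam 3: φ=-45°, α=300°
  d=(0.5000,-0.8660)  start (2,4)  tX=0.8000 tY=0.4965  stride 1/|dx|=2.0000 1/|dy|=1.1547
    cross y-line → (2,3), t=0.4965
    cross x-line → (3,3), t=0.8000
    cross y-line → (3,2), t=1.6512
    cross x-line → (4,2), t=2.8000
    cross y-line → (4,1), t=2.8059
    cross y-line → (4,0), t=3.9606 (wall)
  → r_3 = 3.9606
beam 4: φ=0°, α=345°
  d=(0.9659,-0.2588)  start (2,4)  tX=0.4141 tY=1.6614  stride 1/|dx|=1.0353 1/|dy|=3.8637
    cross x-line → (3,4), t=0.4141 (wall)
  → r_4 = 0.4141
beam 5: φ=45°, α=30°
  d=(0.8660,0.5000)  start (2,4)  tX=0.4619 tY=1.1400  stride 1/|dx|=1.1547 1/|dy|=2.0000
    cross x-line → (3,4), t=0.4619 (wall)
  → r_5 = 0.4619
beam 6: φ=90°, α=75°
  d=(0.2588,0.9659)  start (2,4)  tX=1.5455 tY=0.5901  stride 1/|dx|=3.8637 1/|dy|=1.0353
    cross y-line → (2,5), t=0.5901
    cross x-line → (3,5), t=1.5455
    cross y-line → (3,6), t=1.6254
    cross y-line → (3,7), t=2.6607 (wall)
  → r_6 = 2.6607
beam 7: φ=135°, α=120°
  d=(-0.5000,0.8660)  start (2,4)  tX=1.2000 tY=0.6582  stride 1/|dx|=2.0000 1/|dy|=1.1547
    cross y-line → (2,5), t=0.6582
    cross x-line → (1,5), t=1.2000
    cross y-line → (1,6), t=1.8129 (wall)
  → r_7 = 1.8129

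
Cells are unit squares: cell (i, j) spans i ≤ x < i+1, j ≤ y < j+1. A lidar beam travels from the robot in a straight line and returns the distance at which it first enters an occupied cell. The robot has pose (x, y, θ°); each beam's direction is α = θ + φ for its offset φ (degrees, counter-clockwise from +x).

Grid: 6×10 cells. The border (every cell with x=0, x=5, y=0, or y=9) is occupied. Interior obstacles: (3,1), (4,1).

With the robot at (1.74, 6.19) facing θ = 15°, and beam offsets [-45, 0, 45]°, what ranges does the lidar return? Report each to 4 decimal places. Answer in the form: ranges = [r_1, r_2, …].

beam 1: φ=-45°, α=330°
  d=(0.8660,-0.5000)  start (1,6)  tX=0.3002 tY=0.3800  stride 1/|dx|=1.1547 1/|dy|=2.0000
    cross x-line → (2,6), t=0.3002
    cross y-line → (2,5), t=0.3800
    cross x-line → (3,5), t=1.4549
    cross y-line → (3,4), t=2.3800
    cross x-line → (4,4), t=2.6096
    cross x-line → (5,4), t=3.7643 (wall)
  → r_1 = 3.7643
beam 2: φ=0°, α=15°
  d=(0.9659,0.2588)  start (1,6)  tX=0.2692 tY=3.1296  stride 1/|dx|=1.0353 1/|dy|=3.8637
    cross x-line → (2,6), t=0.2692
    cross x-line → (3,6), t=1.3044
    cross x-line → (4,6), t=2.3397
    cross y-line → (4,7), t=3.1296
    cross x-line → (5,7), t=3.3750 (wall)
  → r_2 = 3.3750
beam 3: φ=45°, α=60°
  d=(0.5000,0.8660)  start (1,6)  tX=0.5200 tY=0.9353  stride 1/|dx|=2.0000 1/|dy|=1.1547
    cross x-line → (2,6), t=0.5200
    cross y-line → (2,7), t=0.9353
    cross y-line → (2,8), t=2.0900
    cross x-line → (3,8), t=2.5200
    cross y-line → (3,9), t=3.2447 (wall)
  → r_3 = 3.2447

ranges = [3.7643, 3.3750, 3.2447]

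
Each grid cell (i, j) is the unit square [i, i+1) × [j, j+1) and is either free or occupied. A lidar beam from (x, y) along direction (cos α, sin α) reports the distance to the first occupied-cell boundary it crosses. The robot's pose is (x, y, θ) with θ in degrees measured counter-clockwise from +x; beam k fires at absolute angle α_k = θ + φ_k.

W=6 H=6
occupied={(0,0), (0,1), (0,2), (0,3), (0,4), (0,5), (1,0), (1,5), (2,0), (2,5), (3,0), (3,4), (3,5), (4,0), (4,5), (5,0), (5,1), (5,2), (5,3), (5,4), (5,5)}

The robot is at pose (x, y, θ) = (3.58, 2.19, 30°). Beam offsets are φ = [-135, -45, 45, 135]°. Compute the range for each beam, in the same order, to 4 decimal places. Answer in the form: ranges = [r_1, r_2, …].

ranges = [1.2320, 1.4701, 2.9091, 2.6710]

beam 1: φ=-135°, α=255°
  direction (-0.2588, -0.9659); cell (3,2); t to first gridline: x 2.2409, y 0.1967 (then +3.8637 / +1.0353)
    (3,1) via y @ 0.1967
    (3,0) via y @ 1.2320  # hit
  → r_1 = 1.2320
beam 2: φ=-45°, α=345°
  direction (0.9659, -0.2588); cell (3,2); t to first gridline: x 0.4348, y 0.7341 (then +1.0353 / +3.8637)
    (4,2) via x @ 0.4348
    (4,1) via y @ 0.7341
    (5,1) via x @ 1.4701  # hit
  → r_2 = 1.4701
beam 3: φ=45°, α=75°
  direction (0.2588, 0.9659); cell (3,2); t to first gridline: x 1.6228, y 0.8386 (then +3.8637 / +1.0353)
    (3,3) via y @ 0.8386
    (4,3) via x @ 1.6228
    (4,4) via y @ 1.8738
    (4,5) via y @ 2.9091  # hit
  → r_3 = 2.9091
beam 4: φ=135°, α=165°
  direction (-0.9659, 0.2588); cell (3,2); t to first gridline: x 0.6005, y 3.1296 (then +1.0353 / +3.8637)
    (2,2) via x @ 0.6005
    (1,2) via x @ 1.6357
    (0,2) via x @ 2.6710  # hit
  → r_4 = 2.6710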